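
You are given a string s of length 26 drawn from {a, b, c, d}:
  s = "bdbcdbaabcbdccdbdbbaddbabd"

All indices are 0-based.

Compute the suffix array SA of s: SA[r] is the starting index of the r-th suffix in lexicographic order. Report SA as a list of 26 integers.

sorted suffixes:
  #0 SA[0]=6  'aabcbdccdbdbbaddbabd'
  #1 SA[1]=7  'abcbdccdbdbbaddbabd'
  #2 SA[2]=23  'abd'
  #3 SA[3]=19  'addbabd'
  #4 SA[4]=5  'baabcbdccdbdbbaddbabd'
  #5 SA[5]=22  'babd'
  #6 SA[6]=18  'baddbabd'
  #7 SA[7]=17  'bbaddbabd'
  #8 SA[8]=8  'bcbdccdbdbbaddbabd'
  #9 SA[9]=2  'bcdbaabcbdccdbdbbaddbabd'
  #10 SA[10]=24  'bd'
  #11 SA[11]=15  'bdbbaddbabd'
  #12 SA[12]=0  'bdbcdbaabcbdccdbdbbaddbabd'
  #13 SA[13]=10  'bdccdbdbbaddbabd'
  #14 SA[14]=9  'cbdccdbdbbaddbabd'
  #15 SA[15]=12  'ccdbdbbaddbabd'
  #16 SA[16]=3  'cdbaabcbdccdbdbbaddbabd'
  #17 SA[17]=13  'cdbdbbaddbabd'
  #18 SA[18]=25  'd'
  #19 SA[19]=4  'dbaabcbdccdbdbbaddbabd'
  #20 SA[20]=21  'dbabd'
  #21 SA[21]=16  'dbbaddbabd'
  #22 SA[22]=1  'dbcdbaabcbdccdbdbbaddbabd'
  #23 SA[23]=14  'dbdbbaddbabd'
  #24 SA[24]=11  'dccdbdbbaddbabd'
  #25 SA[25]=20  'ddbabd'

[6, 7, 23, 19, 5, 22, 18, 17, 8, 2, 24, 15, 0, 10, 9, 12, 3, 13, 25, 4, 21, 16, 1, 14, 11, 20]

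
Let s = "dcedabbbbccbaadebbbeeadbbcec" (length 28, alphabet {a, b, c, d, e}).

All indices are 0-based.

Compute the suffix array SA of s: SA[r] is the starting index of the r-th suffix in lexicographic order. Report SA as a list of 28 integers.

[12, 4, 21, 13, 11, 5, 6, 16, 7, 23, 17, 8, 24, 18, 27, 10, 9, 25, 1, 3, 22, 0, 14, 20, 15, 26, 2, 19]

rank | idx | suffix
   0 |  12 | aadebbbeeadbbcec
   1 |   4 | abbbbccbaadebbbeeadbbcec
   2 |  21 | adbbcec
   3 |  13 | adebbbeeadbbcec
   4 |  11 | baadebbbeeadbbcec
   5 |   5 | bbbbccbaadebbbeeadbbcec
   6 |   6 | bbbccbaadebbbeeadbbcec
   7 |  16 | bbbeeadbbcec
   8 |   7 | bbccbaadebbbeeadbbcec
   9 |  23 | bbcec
  10 |  17 | bbeeadbbcec
  11 |   8 | bccbaadebbbeeadbbcec
  12 |  24 | bcec
  13 |  18 | beeadbbcec
  14 |  27 | c
  15 |  10 | cbaadebbbeeadbbcec
  16 |   9 | ccbaadebbbeeadbbcec
  17 |  25 | cec
  18 |   1 | cedabbbbccbaadebbbeeadbbcec
  19 |   3 | dabbbbccbaadebbbeeadbbcec
  20 |  22 | dbbcec
  21 |   0 | dcedabbbbccbaadebbbeeadbbcec
  22 |  14 | debbbeeadbbcec
  23 |  20 | eadbbcec
  24 |  15 | ebbbeeadbbcec
  25 |  26 | ec
  26 |   2 | edabbbbccbaadebbbeeadbbcec
  27 |  19 | eeadbbcec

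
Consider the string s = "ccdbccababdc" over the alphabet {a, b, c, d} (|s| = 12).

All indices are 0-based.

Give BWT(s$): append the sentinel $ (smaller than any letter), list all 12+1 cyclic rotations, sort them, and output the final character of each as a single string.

ccbadadcb$ccb

rank  rotation       last
    0  $ccdbccababdc  c
    1  ababdc$ccdbcc  c
    2  abdc$ccdbccab  b
    3  babdc$ccdbcca  a
    4  bccababdc$ccd  d
    5  bdc$ccdbccaba  a
    6  c$ccdbccababd  d
    7  cababdc$ccdbc  c
    8  ccababdc$ccdb  b
    9  ccdbccababdc$  $
   10  cdbccababdc$c  c
   11  dbccababdc$cc  c
   12  dc$ccdbccabab  b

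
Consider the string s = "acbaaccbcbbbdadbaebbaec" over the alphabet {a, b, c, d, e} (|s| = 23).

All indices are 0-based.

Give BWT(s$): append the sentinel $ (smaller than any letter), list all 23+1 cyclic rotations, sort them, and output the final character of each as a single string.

cb$adbbcdbecbcbeabcabaaa

rank  rotation                  last
    0  $acbaaccbcbbbdadbaebbaec  c
    1  aaccbcbbbdadbaebbaec$acb  b
    2  acbaaccbcbbbdadbaebbaec$  $
    3  accbcbbbdadbaebbaec$acba  a
    4  adbaebbaec$acbaaccbcbbbd  d
    5  aebbaec$acbaaccbcbbbdadb  b
    6  aec$acbaaccbcbbbdadbaebb  b
    7  baaccbcbbbdadbaebbaec$ac  c
    8  baebbaec$acbaaccbcbbbdad  d
    9  baec$acbaaccbcbbbdadbaeb  b
   10  bbaec$acbaaccbcbbbdadbae  e
   11  bbbdadbaebbaec$acbaaccbc  c
   12  bbdadbaebbaec$acbaaccbcb  b
   13  bcbbbdadbaebbaec$acbaacc  c
   14  bdadbaebbaec$acbaaccbcbb  b
   15  c$acbaaccbcbbbdadbaebbae  e
   16  cbaaccbcbbbdadbaebbaec$a  a
   17  cbbbdadbaebbaec$acbaaccb  b
   18  cbcbbbdadbaebbaec$acbaac  c
   19  ccbcbbbdadbaebbaec$acbaa  a
   20  dadbaebbaec$acbaaccbcbbb  b
   21  dbaebbaec$acbaaccbcbbbda  a
   22  ebbaec$acbaaccbcbbbdadba  a
   23  ec$acbaaccbcbbbdadbaebba  a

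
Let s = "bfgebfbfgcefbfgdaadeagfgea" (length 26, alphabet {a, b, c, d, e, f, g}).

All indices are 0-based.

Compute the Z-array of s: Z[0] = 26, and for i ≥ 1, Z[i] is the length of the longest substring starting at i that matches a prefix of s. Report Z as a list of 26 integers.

Z[0]=26
i=1: fresh scan; Z[1]=0
i=2: fresh scan; Z[2]=0
i=3: fresh scan; Z[3]=0
i=4: fresh scan; Z[4]=2 extend→box=[4,6)
i=5: min(r-i=1, Z[1]=0)=0; Z[5]=0
i=6: fresh scan; Z[6]=3 extend→box=[6,9)
i=7: min(r-i=2, Z[1]=0)=0; Z[7]=0
i=8: min(r-i=1, Z[2]=0)=0; Z[8]=0
i=9: fresh scan; Z[9]=0
i=10: fresh scan; Z[10]=0
i=11: fresh scan; Z[11]=0
i=12: fresh scan; Z[12]=3 extend→box=[12,15)
i=13: min(r-i=2, Z[1]=0)=0; Z[13]=0
i=14: min(r-i=1, Z[2]=0)=0; Z[14]=0
i=15: fresh scan; Z[15]=0
i=16: fresh scan; Z[16]=0
i=17: fresh scan; Z[17]=0
i=18: fresh scan; Z[18]=0
i=19: fresh scan; Z[19]=0
i=20: fresh scan; Z[20]=0
i=21: fresh scan; Z[21]=0
i=22: fresh scan; Z[22]=0
i=23: fresh scan; Z[23]=0
i=24: fresh scan; Z[24]=0
i=25: fresh scan; Z[25]=0

[26, 0, 0, 0, 2, 0, 3, 0, 0, 0, 0, 0, 3, 0, 0, 0, 0, 0, 0, 0, 0, 0, 0, 0, 0, 0]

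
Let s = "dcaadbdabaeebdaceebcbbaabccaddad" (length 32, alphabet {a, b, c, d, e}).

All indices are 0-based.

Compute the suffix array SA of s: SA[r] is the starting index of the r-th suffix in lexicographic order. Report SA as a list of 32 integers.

[22, 2, 7, 23, 14, 30, 3, 27, 9, 21, 8, 20, 18, 24, 5, 12, 1, 26, 19, 25, 15, 31, 6, 13, 29, 4, 0, 28, 17, 11, 16, 10]

rank | idx | suffix
   0 |  22 | aabccaddad
   1 |   2 | aadbdabaeebdaceebcbbaabccaddad
   2 |   7 | abaeebdaceebcbbaabccaddad
   3 |  23 | abccaddad
   4 |  14 | aceebcbbaabccaddad
   5 |  30 | ad
   6 |   3 | adbdabaeebdaceebcbbaabccaddad
   7 |  27 | addad
   8 |   9 | aeebdaceebcbbaabccaddad
   9 |  21 | baabccaddad
  10 |   8 | baeebdaceebcbbaabccaddad
  11 |  20 | bbaabccaddad
  12 |  18 | bcbbaabccaddad
  13 |  24 | bccaddad
  14 |   5 | bdabaeebdaceebcbbaabccaddad
  15 |  12 | bdaceebcbbaabccaddad
  16 |   1 | caadbdabaeebdaceebcbbaabccaddad
  17 |  26 | caddad
  18 |  19 | cbbaabccaddad
  19 |  25 | ccaddad
  20 |  15 | ceebcbbaabccaddad
  21 |  31 | d
  22 |   6 | dabaeebdaceebcbbaabccaddad
  23 |  13 | daceebcbbaabccaddad
  24 |  29 | dad
  25 |   4 | dbdabaeebdaceebcbbaabccaddad
  26 |   0 | dcaadbdabaeebdaceebcbbaabccaddad
  27 |  28 | ddad
  28 |  17 | ebcbbaabccaddad
  29 |  11 | ebdaceebcbbaabccaddad
  30 |  16 | eebcbbaabccaddad
  31 |  10 | eebdaceebcbbaabccaddad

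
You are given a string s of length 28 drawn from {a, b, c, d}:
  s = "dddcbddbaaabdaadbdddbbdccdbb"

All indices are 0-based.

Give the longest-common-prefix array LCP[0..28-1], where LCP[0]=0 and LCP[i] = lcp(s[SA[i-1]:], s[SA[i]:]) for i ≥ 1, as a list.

rank→(start, suffix):
  0 → (8, 'aaabdaadbdddbbdccdbb')
  1 → (9, 'aabdaadbdddbbdccdbb')
  2 → (13, 'aadbdddbbdccdbb')
  3 → (10, 'abdaadbdddbbdccdbb')
  4 → (14, 'adbdddbbdccdbb')
  5 → (27, 'b')
  6 → (7, 'baaabdaadbdddbbdccdbb')
  7 → (26, 'bb')
  8 → (20, 'bbdccdbb')
  9 → (11, 'bdaadbdddbbdccdbb')
  10 → (21, 'bdccdbb')
  11 → (4, 'bddbaaabdaadbdddbbdccdbb')
  12 → (16, 'bdddbbdccdbb')
  13 → (3, 'cbddbaaabdaadbdddbbdccdbb')
  14 → (23, 'ccdbb')
  15 → (24, 'cdbb')
  16 → (12, 'daadbdddbbdccdbb')
  17 → (6, 'dbaaabdaadbdddbbdccdbb')
  18 → (25, 'dbb')
  19 → (19, 'dbbdccdbb')
  20 → (15, 'dbdddbbdccdbb')
  21 → (2, 'dcbddbaaabdaadbdddbbdccdbb')
  22 → (22, 'dccdbb')
  23 → (5, 'ddbaaabdaadbdddbbdccdbb')
  24 → (18, 'ddbbdccdbb')
  25 → (1, 'ddcbddbaaabdaadbdddbbdccdbb')
  26 → (17, 'dddbbdccdbb')
  27 → (0, 'dddcbddbaaabdaadbdddbbdccdbb')

SA = [8, 9, 13, 10, 14, 27, 7, 26, 20, 11, 21, 4, 16, 3, 23, 24, 12, 6, 25, 19, 15, 2, 22, 5, 18, 1, 17, 0]
rank  pair      lcp
   1  s[8:],s[9:]  2  'aa'
   2  s[9:],s[13:]  2  'aa'
   3  s[13:],s[10:]  1  'a'
   4  s[10:],s[14:]  1  'a'
   5  s[14:],s[27:]  0  ''
   6  s[27:],s[7:]  1  'b'
   7  s[7:],s[26:]  1  'b'
   8  s[26:],s[20:]  2  'bb'
   9  s[20:],s[11:]  1  'b'
  10  s[11:],s[21:]  2  'bd'
  11  s[21:],s[4:]  2  'bd'
  12  s[4:],s[16:]  3  'bdd'
  13  s[16:],s[3:]  0  ''
  14  s[3:],s[23:]  1  'c'
  15  s[23:],s[24:]  1  'c'
  16  s[24:],s[12:]  0  ''
  17  s[12:],s[6:]  1  'd'
  18  s[6:],s[25:]  2  'db'
  19  s[25:],s[19:]  3  'dbb'
  20  s[19:],s[15:]  2  'db'
  21  s[15:],s[2:]  1  'd'
  22  s[2:],s[22:]  2  'dc'
  23  s[22:],s[5:]  1  'd'
  24  s[5:],s[18:]  3  'ddb'
  25  s[18:],s[1:]  2  'dd'
  26  s[1:],s[17:]  2  'dd'
  27  s[17:],s[0:]  3  'ddd'

[0, 2, 2, 1, 1, 0, 1, 1, 2, 1, 2, 2, 3, 0, 1, 1, 0, 1, 2, 3, 2, 1, 2, 1, 3, 2, 2, 3]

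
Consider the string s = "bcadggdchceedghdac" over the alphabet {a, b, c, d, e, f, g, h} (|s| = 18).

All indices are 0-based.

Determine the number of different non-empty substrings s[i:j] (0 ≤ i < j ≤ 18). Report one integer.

rank | idx | suffix
   0 |  16 | ac
   1 |   2 | adggdchceedghdac
   2 |   0 | bcadggdchceedghdac
   3 |  17 | c
   4 |   1 | cadggdchceedghdac
   5 |   9 | ceedghdac
   6 |   7 | chceedghdac
   7 |  15 | dac
   8 |   6 | dchceedghdac
   9 |   3 | dggdchceedghdac
  10 |  12 | dghdac
  11 |  11 | edghdac
  12 |  10 | eedghdac
  13 |   5 | gdchceedghdac
  14 |   4 | ggdchceedghdac
  15 |  13 | ghdac
  16 |   8 | hceedghdac
  17 |  14 | hdac

SA = [16, 2, 0, 17, 1, 9, 7, 15, 6, 3, 12, 11, 10, 5, 4, 13, 8, 14]
[i] adj suffixes → lcp
  [1] 16/2 → 1 ('a')
  [2] 2/0 → 0 ('')
  [3] 0/17 → 0 ('')
  [4] 17/1 → 1 ('c')
  [5] 1/9 → 1 ('c')
  [6] 9/7 → 1 ('c')
  [7] 7/15 → 0 ('')
  [8] 15/6 → 1 ('d')
  [9] 6/3 → 1 ('d')
  [10] 3/12 → 2 ('dg')
  [11] 12/11 → 0 ('')
  [12] 11/10 → 1 ('e')
  [13] 10/5 → 0 ('')
  [14] 5/4 → 1 ('g')
  [15] 4/13 → 1 ('g')
  [16] 13/8 → 0 ('')
  [17] 8/14 → 1 ('h')

n(n+1)/2 = 18·19/2 = 171
Σ LCP = 0 + 1 + 0 + 0 + 1 + 1 + 1 + 0 + 1 + 1 + 2 + 0 + 1 + 0 + 1 + 1 + 0 + 1 = 12
distinct = 171 − 12 = 159

159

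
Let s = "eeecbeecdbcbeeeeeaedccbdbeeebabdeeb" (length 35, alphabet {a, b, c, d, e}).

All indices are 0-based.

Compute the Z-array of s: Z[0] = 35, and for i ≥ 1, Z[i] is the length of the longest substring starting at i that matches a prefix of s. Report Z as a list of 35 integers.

[35, 2, 1, 0, 0, 2, 1, 0, 0, 0, 0, 0, 3, 3, 3, 2, 1, 0, 1, 0, 0, 0, 0, 0, 0, 3, 2, 1, 0, 0, 0, 0, 2, 1, 0]

Z[0]=35
i=1: outside box; Z[1]=2 scan→box=[1,3)
i=2: min(r-i=1, Z[1]=2)=1; Z[2]=1
i=3: outside box; Z[3]=0
i=4: outside box; Z[4]=0
i=5: outside box; Z[5]=2 scan→box=[5,7)
i=6: min(r-i=1, Z[1]=2)=1; Z[6]=1
i=7: outside box; Z[7]=0
i=8: outside box; Z[8]=0
i=9: outside box; Z[9]=0
i=10: outside box; Z[10]=0
i=11: outside box; Z[11]=0
i=12: outside box; Z[12]=3 scan→box=[12,15)
i=13: min(r-i=2, Z[1]=2)=2; Z[13]=3 scan→box=[13,16)
i=14: min(r-i=2, Z[1]=2)=2; Z[14]=3 scan→box=[14,17)
i=15: min(r-i=2, Z[1]=2)=2; Z[15]=2
i=16: min(r-i=1, Z[2]=1)=1; Z[16]=1
i=17: outside box; Z[17]=0
i=18: outside box; Z[18]=1 scan→box=[18,19)
i=19: outside box; Z[19]=0
i=20: outside box; Z[20]=0
i=21: outside box; Z[21]=0
i=22: outside box; Z[22]=0
i=23: outside box; Z[23]=0
i=24: outside box; Z[24]=0
i=25: outside box; Z[25]=3 scan→box=[25,28)
i=26: min(r-i=2, Z[1]=2)=2; Z[26]=2
i=27: min(r-i=1, Z[2]=1)=1; Z[27]=1
i=28: outside box; Z[28]=0
i=29: outside box; Z[29]=0
i=30: outside box; Z[30]=0
i=31: outside box; Z[31]=0
i=32: outside box; Z[32]=2 scan→box=[32,34)
i=33: min(r-i=1, Z[1]=2)=1; Z[33]=1
i=34: outside box; Z[34]=0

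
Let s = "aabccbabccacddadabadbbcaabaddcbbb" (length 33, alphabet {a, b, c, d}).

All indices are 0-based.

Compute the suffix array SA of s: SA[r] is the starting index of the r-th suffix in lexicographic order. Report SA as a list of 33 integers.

[23, 0, 16, 24, 6, 1, 10, 14, 18, 26, 32, 5, 17, 25, 31, 30, 20, 21, 7, 2, 22, 9, 4, 29, 8, 3, 11, 15, 13, 19, 28, 12, 27]

rank | idx | suffix
   0 |  23 | aabaddcbbb
   1 |   0 | aabccbabccacddadabadbbcaabaddcbbb
   2 |  16 | abadbbcaabaddcbbb
   3 |  24 | abaddcbbb
   4 |   6 | abccacddadabadbbcaabaddcbbb
   5 |   1 | abccbabccacddadabadbbcaabaddcbbb
   6 |  10 | acddadabadbbcaabaddcbbb
   7 |  14 | adabadbbcaabaddcbbb
   8 |  18 | adbbcaabaddcbbb
   9 |  26 | addcbbb
  10 |  32 | b
  11 |   5 | babccacddadabadbbcaabaddcbbb
  12 |  17 | badbbcaabaddcbbb
  13 |  25 | baddcbbb
  14 |  31 | bb
  15 |  30 | bbb
  16 |  20 | bbcaabaddcbbb
  17 |  21 | bcaabaddcbbb
  18 |   7 | bccacddadabadbbcaabaddcbbb
  19 |   2 | bccbabccacddadabadbbcaabaddcbbb
  20 |  22 | caabaddcbbb
  21 |   9 | cacddadabadbbcaabaddcbbb
  22 |   4 | cbabccacddadabadbbcaabaddcbbb
  23 |  29 | cbbb
  24 |   8 | ccacddadabadbbcaabaddcbbb
  25 |   3 | ccbabccacddadabadbbcaabaddcbbb
  26 |  11 | cddadabadbbcaabaddcbbb
  27 |  15 | dabadbbcaabaddcbbb
  28 |  13 | dadabadbbcaabaddcbbb
  29 |  19 | dbbcaabaddcbbb
  30 |  28 | dcbbb
  31 |  12 | ddadabadbbcaabaddcbbb
  32 |  27 | ddcbbb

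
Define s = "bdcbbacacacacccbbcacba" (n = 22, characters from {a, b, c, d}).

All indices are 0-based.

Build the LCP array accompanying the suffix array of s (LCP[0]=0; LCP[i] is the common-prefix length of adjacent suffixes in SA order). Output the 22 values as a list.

rank | idx | suffix
   0 |  21 | a
   1 |   5 | acacacacccbbcacba
   2 |   7 | acacacccbbcacba
   3 |   9 | acacccbbcacba
   4 |  18 | acba
   5 |  11 | acccbbcacba
   6 |  20 | ba
   7 |   4 | bacacacacccbbcacba
   8 |   3 | bbacacacacccbbcacba
   9 |  15 | bbcacba
  10 |  16 | bcacba
  11 |   0 | bdcbbacacacacccbbcacba
  12 |   6 | cacacacccbbcacba
  13 |   8 | cacacccbbcacba
  14 |  17 | cacba
  15 |  10 | cacccbbcacba
  16 |  19 | cba
  17 |   2 | cbbacacacacccbbcacba
  18 |  14 | cbbcacba
  19 |  13 | ccbbcacba
  20 |  12 | cccbbcacba
  21 |   1 | dcbbacacacacccbbcacba

SA = [21, 5, 7, 9, 18, 11, 20, 4, 3, 15, 16, 0, 6, 8, 17, 10, 19, 2, 14, 13, 12, 1]
[i] adj suffixes → lcp
  [1] 21/5 → 1 ('a')
  [2] 5/7 → 6 ('acacac')
  [3] 7/9 → 4 ('acac')
  [4] 9/18 → 2 ('ac')
  [5] 18/11 → 2 ('ac')
  [6] 11/20 → 0 ('')
  [7] 20/4 → 2 ('ba')
  [8] 4/3 → 1 ('b')
  [9] 3/15 → 2 ('bb')
  [10] 15/16 → 1 ('b')
  [11] 16/0 → 1 ('b')
  [12] 0/6 → 0 ('')
  [13] 6/8 → 5 ('cacac')
  [14] 8/17 → 3 ('cac')
  [15] 17/10 → 3 ('cac')
  [16] 10/19 → 1 ('c')
  [17] 19/2 → 2 ('cb')
  [18] 2/14 → 3 ('cbb')
  [19] 14/13 → 1 ('c')
  [20] 13/12 → 2 ('cc')
  [21] 12/1 → 0 ('')

[0, 1, 6, 4, 2, 2, 0, 2, 1, 2, 1, 1, 0, 5, 3, 3, 1, 2, 3, 1, 2, 0]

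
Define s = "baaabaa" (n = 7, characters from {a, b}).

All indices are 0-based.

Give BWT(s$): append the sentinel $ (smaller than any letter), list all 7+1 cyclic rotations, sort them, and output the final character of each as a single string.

rank  rotation  last
    0  $baaabaa  a
    1  a$baaaba  a
    2  aa$baaab  b
    3  aaabaa$b  b
    4  aabaa$ba  a
    5  abaa$baa  a
    6  baa$baaa  a
    7  baaabaa$  $

aabbaaa$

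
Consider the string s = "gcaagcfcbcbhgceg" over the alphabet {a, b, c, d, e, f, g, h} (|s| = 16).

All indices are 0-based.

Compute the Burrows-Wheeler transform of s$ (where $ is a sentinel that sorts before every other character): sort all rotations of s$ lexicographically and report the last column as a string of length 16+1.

rank  rotation           last
    0  $gcaagcfcbcbhgceg  g
    1  aagcfcbcbhgceg$gc  c
    2  agcfcbcbhgceg$gca  a
    3  bcbhgceg$gcaagcfc  c
    4  bhgceg$gcaagcfcbc  c
    5  caagcfcbcbhgceg$g  g
    6  cbcbhgceg$gcaagcf  f
    7  cbhgceg$gcaagcfcb  b
    8  ceg$gcaagcfcbcbhg  g
    9  cfcbcbhgceg$gcaag  g
   10  eg$gcaagcfcbcbhgc  c
   11  fcbcbhgceg$gcaagc  c
   12  g$gcaagcfcbcbhgce  e
   13  gcaagcfcbcbhgceg$  $
   14  gceg$gcaagcfcbcbh  h
   15  gcfcbcbhgceg$gcaa  a
   16  hgceg$gcaagcfcbcb  b

gcaccgfbggcce$hab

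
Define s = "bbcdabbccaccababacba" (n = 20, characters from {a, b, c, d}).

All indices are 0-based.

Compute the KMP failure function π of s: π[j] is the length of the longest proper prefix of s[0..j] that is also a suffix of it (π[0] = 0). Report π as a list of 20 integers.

π[0] = 0
j=1 s[j]='b': π[1]=1 (border 'b')
j=2 s[j]='c': k: 1→0; π[2]=0 (border '')
j=3 s[j]='d': π[3]=0 (border '')
j=4 s[j]='a': π[4]=0 (border '')
j=5 s[j]='b': π[5]=1 (border 'b')
j=6 s[j]='b': π[6]=2 (border 'bb')
j=7 s[j]='c': π[7]=3 (border 'bbc')
j=8 s[j]='c': k: 3→0; π[8]=0 (border '')
j=9 s[j]='a': π[9]=0 (border '')
j=10 s[j]='c': π[10]=0 (border '')
j=11 s[j]='c': π[11]=0 (border '')
j=12 s[j]='a': π[12]=0 (border '')
j=13 s[j]='b': π[13]=1 (border 'b')
j=14 s[j]='a': k: 1→0; π[14]=0 (border '')
j=15 s[j]='b': π[15]=1 (border 'b')
j=16 s[j]='a': k: 1→0; π[16]=0 (border '')
j=17 s[j]='c': π[17]=0 (border '')
j=18 s[j]='b': π[18]=1 (border 'b')
j=19 s[j]='a': k: 1→0; π[19]=0 (border '')

[0, 1, 0, 0, 0, 1, 2, 3, 0, 0, 0, 0, 0, 1, 0, 1, 0, 0, 1, 0]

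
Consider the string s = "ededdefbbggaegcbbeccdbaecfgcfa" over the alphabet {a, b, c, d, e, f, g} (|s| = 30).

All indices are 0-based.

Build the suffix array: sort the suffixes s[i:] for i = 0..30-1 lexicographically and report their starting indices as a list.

sorted suffixes:
  #0 SA[0]=29  'a'
  #1 SA[1]=22  'aecfgcfa'
  #2 SA[2]=11  'aegcbbeccdbaecfgcfa'
  #3 SA[3]=21  'baecfgcfa'
  #4 SA[4]=15  'bbeccdbaecfgcfa'
  #5 SA[5]=7  'bbggaegcbbeccdbaecfgcfa'
  #6 SA[6]=16  'beccdbaecfgcfa'
  #7 SA[7]=8  'bggaegcbbeccdbaecfgcfa'
  #8 SA[8]=14  'cbbeccdbaecfgcfa'
  #9 SA[9]=18  'ccdbaecfgcfa'
  #10 SA[10]=19  'cdbaecfgcfa'
  #11 SA[11]=27  'cfa'
  #12 SA[12]=24  'cfgcfa'
  #13 SA[13]=20  'dbaecfgcfa'
  #14 SA[14]=3  'ddefbbggaegcbbeccdbaecfgcfa'
  #15 SA[15]=1  'deddefbbggaegcbbeccdbaecfgcfa'
  #16 SA[16]=4  'defbbggaegcbbeccdbaecfgcfa'
  #17 SA[17]=17  'eccdbaecfgcfa'
  #18 SA[18]=23  'ecfgcfa'
  #19 SA[19]=2  'eddefbbggaegcbbeccdbaecfgcfa'
  #20 SA[20]=0  'ededdefbbggaegcbbeccdbaecfgcfa'
  #21 SA[21]=5  'efbbggaegcbbeccdbaecfgcfa'
  #22 SA[22]=12  'egcbbeccdbaecfgcfa'
  #23 SA[23]=28  'fa'
  #24 SA[24]=6  'fbbggaegcbbeccdbaecfgcfa'
  #25 SA[25]=25  'fgcfa'
  #26 SA[26]=10  'gaegcbbeccdbaecfgcfa'
  #27 SA[27]=13  'gcbbeccdbaecfgcfa'
  #28 SA[28]=26  'gcfa'
  #29 SA[29]=9  'ggaegcbbeccdbaecfgcfa'

[29, 22, 11, 21, 15, 7, 16, 8, 14, 18, 19, 27, 24, 20, 3, 1, 4, 17, 23, 2, 0, 5, 12, 28, 6, 25, 10, 13, 26, 9]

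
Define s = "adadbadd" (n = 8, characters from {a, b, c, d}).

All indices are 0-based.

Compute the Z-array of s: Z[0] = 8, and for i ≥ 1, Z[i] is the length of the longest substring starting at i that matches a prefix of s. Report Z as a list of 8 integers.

[8, 0, 2, 0, 0, 2, 0, 0]

Z[0]=8
i=1: outside box; Z[1]=0
i=2: outside box; Z[2]=2 scan→box=[2,4)
i=3: min(r-i=1, Z[1]=0)=0; Z[3]=0
i=4: outside box; Z[4]=0
i=5: outside box; Z[5]=2 scan→box=[5,7)
i=6: min(r-i=1, Z[1]=0)=0; Z[6]=0
i=7: outside box; Z[7]=0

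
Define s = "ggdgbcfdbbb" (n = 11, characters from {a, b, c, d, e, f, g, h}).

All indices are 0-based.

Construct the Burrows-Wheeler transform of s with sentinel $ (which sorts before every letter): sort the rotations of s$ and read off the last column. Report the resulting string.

rank  rotation      last
    0  $ggdgbcfdbbb  b
    1  b$ggdgbcfdbb  b
    2  bb$ggdgbcfdb  b
    3  bbb$ggdgbcfd  d
    4  bcfdbbb$ggdg  g
    5  cfdbbb$ggdgb  b
    6  dbbb$ggdgbcf  f
    7  dgbcfdbbb$gg  g
    8  fdbbb$ggdgbc  c
    9  gbcfdbbb$ggd  d
   10  gdgbcfdbbb$g  g
   11  ggdgbcfdbbb$  $

bbbdgbfgcdg$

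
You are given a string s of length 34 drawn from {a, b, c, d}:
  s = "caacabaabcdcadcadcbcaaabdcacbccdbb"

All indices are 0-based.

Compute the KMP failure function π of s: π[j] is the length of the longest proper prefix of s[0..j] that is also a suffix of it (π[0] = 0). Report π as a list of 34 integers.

[0, 0, 0, 1, 2, 0, 0, 0, 0, 1, 0, 1, 2, 0, 1, 2, 0, 1, 0, 1, 2, 3, 0, 0, 0, 1, 2, 1, 0, 1, 1, 0, 0, 0]

π[0] = 0
j=1 s[j]='a': π[1]=0 (border '')
j=2 s[j]='a': π[2]=0 (border '')
j=3 s[j]='c': π[3]=1 (border 'c')
j=4 s[j]='a': π[4]=2 (border 'ca')
j=5 s[j]='b': k: 2→0; π[5]=0 (border '')
j=6 s[j]='a': π[6]=0 (border '')
j=7 s[j]='a': π[7]=0 (border '')
j=8 s[j]='b': π[8]=0 (border '')
j=9 s[j]='c': π[9]=1 (border 'c')
j=10 s[j]='d': k: 1→0; π[10]=0 (border '')
j=11 s[j]='c': π[11]=1 (border 'c')
j=12 s[j]='a': π[12]=2 (border 'ca')
j=13 s[j]='d': k: 2→0; π[13]=0 (border '')
j=14 s[j]='c': π[14]=1 (border 'c')
j=15 s[j]='a': π[15]=2 (border 'ca')
j=16 s[j]='d': k: 2→0; π[16]=0 (border '')
j=17 s[j]='c': π[17]=1 (border 'c')
j=18 s[j]='b': k: 1→0; π[18]=0 (border '')
j=19 s[j]='c': π[19]=1 (border 'c')
j=20 s[j]='a': π[20]=2 (border 'ca')
j=21 s[j]='a': π[21]=3 (border 'caa')
j=22 s[j]='a': k: 3→0; π[22]=0 (border '')
j=23 s[j]='b': π[23]=0 (border '')
j=24 s[j]='d': π[24]=0 (border '')
j=25 s[j]='c': π[25]=1 (border 'c')
j=26 s[j]='a': π[26]=2 (border 'ca')
j=27 s[j]='c': k: 2→0; π[27]=1 (border 'c')
j=28 s[j]='b': k: 1→0; π[28]=0 (border '')
j=29 s[j]='c': π[29]=1 (border 'c')
j=30 s[j]='c': k: 1→0; π[30]=1 (border 'c')
j=31 s[j]='d': k: 1→0; π[31]=0 (border '')
j=32 s[j]='b': π[32]=0 (border '')
j=33 s[j]='b': π[33]=0 (border '')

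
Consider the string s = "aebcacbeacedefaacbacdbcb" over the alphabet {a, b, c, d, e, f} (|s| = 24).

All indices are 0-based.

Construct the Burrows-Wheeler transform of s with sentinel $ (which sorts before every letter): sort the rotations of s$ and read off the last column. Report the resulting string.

bfacbe$ccedcbbaaaacebacde

rank  rotation                   last
    0  $aebcacbeacedefaacbacdbcb  b
    1  aacbacdbcb$aebcacbeacedef  f
    2  acbacdbcb$aebcacbeacedefa  a
    3  acbeacedefaacbacdbcb$aebc  c
    4  acdbcb$aebcacbeacedefaacb  b
    5  acedefaacbacdbcb$aebcacbe  e
    6  aebcacbeacedefaacbacdbcb$  $
    7  b$aebcacbeacedefaacbacdbc  c
    8  bacdbcb$aebcacbeacedefaac  c
    9  bcacbeacedefaacbacdbcb$ae  e
   10  bcb$aebcacbeacedefaacbacd  d
   11  beacedefaacbacdbcb$aebcac  c
   12  cacbeacedefaacbacdbcb$aeb  b
   13  cb$aebcacbeacedefaacbacdb  b
   14  cbacdbcb$aebcacbeacedefaa  a
   15  cbeacedefaacbacdbcb$aebca  a
   16  cdbcb$aebcacbeacedefaacba  a
   17  cedefaacbacdbcb$aebcacbea  a
   18  dbcb$aebcacbeacedefaacbac  c
   19  defaacbacdbcb$aebcacbeace  e
   20  eacedefaacbacdbcb$aebcacb  b
   21  ebcacbeacedefaacbacdbcb$a  a
   22  edefaacbacdbcb$aebcacbeac  c
   23  efaacbacdbcb$aebcacbeaced  d
   24  faacbacdbcb$aebcacbeacede  e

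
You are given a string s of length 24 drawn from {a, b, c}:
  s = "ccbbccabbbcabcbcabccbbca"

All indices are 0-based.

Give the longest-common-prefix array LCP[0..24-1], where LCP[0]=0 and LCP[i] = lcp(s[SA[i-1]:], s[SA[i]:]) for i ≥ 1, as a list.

[0, 1, 2, 3, 0, 2, 4, 3, 1, 3, 5, 2, 2, 3, 0, 2, 3, 4, 1, 4, 2, 1, 2, 5]

rank | idx | suffix
   0 |  23 | a
   1 |   6 | abbbcabcbcabccbbca
   2 |  11 | abcbcabccbbca
   3 |  16 | abccbbca
   4 |   7 | bbbcabcbcabccbbca
   5 |  20 | bbca
   6 |   8 | bbcabcbcabccbbca
   7 |   2 | bbccabbbcabcbcabccbbca
   8 |  21 | bca
   9 |   9 | bcabcbcabccbbca
  10 |  14 | bcabccbbca
  11 |  12 | bcbcabccbbca
  12 |   3 | bccabbbcabcbcabccbbca
  13 |  17 | bccbbca
  14 |  22 | ca
  15 |   5 | cabbbcabcbcabccbbca
  16 |  10 | cabcbcabccbbca
  17 |  15 | cabccbbca
  18 |  19 | cbbca
  19 |   1 | cbbccabbbcabcbcabccbbca
  20 |  13 | cbcabccbbca
  21 |   4 | ccabbbcabcbcabccbbca
  22 |  18 | ccbbca
  23 |   0 | ccbbccabbbcabcbcabccbbca

SA = [23, 6, 11, 16, 7, 20, 8, 2, 21, 9, 14, 12, 3, 17, 22, 5, 10, 15, 19, 1, 13, 4, 18, 0]
i: (SA[i-1],SA[i]) lcp shared
  1: (23,6) 1 'a'
  2: (6,11) 2 'ab'
  3: (11,16) 3 'abc'
  4: (16,7) 0 ''
  5: (7,20) 2 'bb'
  6: (20,8) 4 'bbca'
  7: (8,2) 3 'bbc'
  8: (2,21) 1 'b'
  9: (21,9) 3 'bca'
  10: (9,14) 5 'bcabc'
  11: (14,12) 2 'bc'
  12: (12,3) 2 'bc'
  13: (3,17) 3 'bcc'
  14: (17,22) 0 ''
  15: (22,5) 2 'ca'
  16: (5,10) 3 'cab'
  17: (10,15) 4 'cabc'
  18: (15,19) 1 'c'
  19: (19,1) 4 'cbbc'
  20: (1,13) 2 'cb'
  21: (13,4) 1 'c'
  22: (4,18) 2 'cc'
  23: (18,0) 5 'ccbbc'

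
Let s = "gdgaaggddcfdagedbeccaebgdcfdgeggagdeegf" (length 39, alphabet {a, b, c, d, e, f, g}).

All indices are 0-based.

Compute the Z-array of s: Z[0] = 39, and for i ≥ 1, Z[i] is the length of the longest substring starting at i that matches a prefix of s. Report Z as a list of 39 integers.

Z[0]=39
i=1: i≥r, start 0; Z[1]=0
i=2: i≥r, start 0; Z[2]=1 grow→box=[2,3)
i=3: i≥r, start 0; Z[3]=0
i=4: i≥r, start 0; Z[4]=0
i=5: i≥r, start 0; Z[5]=1 grow→box=[5,6)
i=6: i≥r, start 0; Z[6]=2 grow→box=[6,8)
i=7: min(r-i=1, Z[1]=0)=0; Z[7]=0
i=8: i≥r, start 0; Z[8]=0
i=9: i≥r, start 0; Z[9]=0
i=10: i≥r, start 0; Z[10]=0
i=11: i≥r, start 0; Z[11]=0
i=12: i≥r, start 0; Z[12]=0
i=13: i≥r, start 0; Z[13]=1 grow→box=[13,14)
i=14: i≥r, start 0; Z[14]=0
i=15: i≥r, start 0; Z[15]=0
i=16: i≥r, start 0; Z[16]=0
i=17: i≥r, start 0; Z[17]=0
i=18: i≥r, start 0; Z[18]=0
i=19: i≥r, start 0; Z[19]=0
i=20: i≥r, start 0; Z[20]=0
i=21: i≥r, start 0; Z[21]=0
i=22: i≥r, start 0; Z[22]=0
i=23: i≥r, start 0; Z[23]=2 grow→box=[23,25)
i=24: min(r-i=1, Z[1]=0)=0; Z[24]=0
i=25: i≥r, start 0; Z[25]=0
i=26: i≥r, start 0; Z[26]=0
i=27: i≥r, start 0; Z[27]=0
i=28: i≥r, start 0; Z[28]=1 grow→box=[28,29)
i=29: i≥r, start 0; Z[29]=0
i=30: i≥r, start 0; Z[30]=1 grow→box=[30,31)
i=31: i≥r, start 0; Z[31]=1 grow→box=[31,32)
i=32: i≥r, start 0; Z[32]=0
i=33: i≥r, start 0; Z[33]=2 grow→box=[33,35)
i=34: min(r-i=1, Z[1]=0)=0; Z[34]=0
i=35: i≥r, start 0; Z[35]=0
i=36: i≥r, start 0; Z[36]=0
i=37: i≥r, start 0; Z[37]=1 grow→box=[37,38)
i=38: i≥r, start 0; Z[38]=0

[39, 0, 1, 0, 0, 1, 2, 0, 0, 0, 0, 0, 0, 1, 0, 0, 0, 0, 0, 0, 0, 0, 0, 2, 0, 0, 0, 0, 1, 0, 1, 1, 0, 2, 0, 0, 0, 1, 0]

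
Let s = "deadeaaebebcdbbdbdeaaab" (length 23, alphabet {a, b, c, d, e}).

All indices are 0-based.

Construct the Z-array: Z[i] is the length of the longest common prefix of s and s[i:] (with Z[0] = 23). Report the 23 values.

Z[0]=23
i=1: outside box; Z[1]=0
i=2: outside box; Z[2]=0
i=3: outside box; Z[3]=3 grow→box=[3,6)
i=4: min(r-i=2, Z[1]=0)=0; Z[4]=0
i=5: min(r-i=1, Z[2]=0)=0; Z[5]=0
i=6: outside box; Z[6]=0
i=7: outside box; Z[7]=0
i=8: outside box; Z[8]=0
i=9: outside box; Z[9]=0
i=10: outside box; Z[10]=0
i=11: outside box; Z[11]=0
i=12: outside box; Z[12]=1 grow→box=[12,13)
i=13: outside box; Z[13]=0
i=14: outside box; Z[14]=0
i=15: outside box; Z[15]=1 grow→box=[15,16)
i=16: outside box; Z[16]=0
i=17: outside box; Z[17]=3 grow→box=[17,20)
i=18: min(r-i=2, Z[1]=0)=0; Z[18]=0
i=19: min(r-i=1, Z[2]=0)=0; Z[19]=0
i=20: outside box; Z[20]=0
i=21: outside box; Z[21]=0
i=22: outside box; Z[22]=0

[23, 0, 0, 3, 0, 0, 0, 0, 0, 0, 0, 0, 1, 0, 0, 1, 0, 3, 0, 0, 0, 0, 0]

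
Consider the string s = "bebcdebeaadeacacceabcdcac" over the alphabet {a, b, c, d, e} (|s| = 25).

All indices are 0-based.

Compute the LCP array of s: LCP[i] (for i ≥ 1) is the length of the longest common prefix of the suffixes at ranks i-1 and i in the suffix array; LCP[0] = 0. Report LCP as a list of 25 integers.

sorted suffixes:
  #0 SA[0]=8  'aadeacacceabcdcac'
  #1 SA[1]=18  'abcdcac'
  #2 SA[2]=23  'ac'
  #3 SA[3]=12  'acacceabcdcac'
  #4 SA[4]=14  'acceabcdcac'
  #5 SA[5]=9  'adeacacceabcdcac'
  #6 SA[6]=19  'bcdcac'
  #7 SA[7]=2  'bcdebeaadeacacceabcdcac'
  #8 SA[8]=6  'beaadeacacceabcdcac'
  #9 SA[9]=0  'bebcdebeaadeacacceabcdcac'
  #10 SA[10]=24  'c'
  #11 SA[11]=22  'cac'
  #12 SA[12]=13  'cacceabcdcac'
  #13 SA[13]=15  'cceabcdcac'
  #14 SA[14]=20  'cdcac'
  #15 SA[15]=3  'cdebeaadeacacceabcdcac'
  #16 SA[16]=16  'ceabcdcac'
  #17 SA[17]=21  'dcac'
  #18 SA[18]=10  'deacacceabcdcac'
  #19 SA[19]=4  'debeaadeacacceabcdcac'
  #20 SA[20]=7  'eaadeacacceabcdcac'
  #21 SA[21]=17  'eabcdcac'
  #22 SA[22]=11  'eacacceabcdcac'
  #23 SA[23]=1  'ebcdebeaadeacacceabcdcac'
  #24 SA[24]=5  'ebeaadeacacceabcdcac'

SA = [8, 18, 23, 12, 14, 9, 19, 2, 6, 0, 24, 22, 13, 15, 20, 3, 16, 21, 10, 4, 7, 17, 11, 1, 5]
rank  pair      lcp
   1  s[8:],s[18:]  1  'a'
   2  s[18:],s[23:]  1  'a'
   3  s[23:],s[12:]  2  'ac'
   4  s[12:],s[14:]  2  'ac'
   5  s[14:],s[9:]  1  'a'
   6  s[9:],s[19:]  0  ''
   7  s[19:],s[2:]  3  'bcd'
   8  s[2:],s[6:]  1  'b'
   9  s[6:],s[0:]  2  'be'
  10  s[0:],s[24:]  0  ''
  11  s[24:],s[22:]  1  'c'
  12  s[22:],s[13:]  3  'cac'
  13  s[13:],s[15:]  1  'c'
  14  s[15:],s[20:]  1  'c'
  15  s[20:],s[3:]  2  'cd'
  16  s[3:],s[16:]  1  'c'
  17  s[16:],s[21:]  0  ''
  18  s[21:],s[10:]  1  'd'
  19  s[10:],s[4:]  2  'de'
  20  s[4:],s[7:]  0  ''
  21  s[7:],s[17:]  2  'ea'
  22  s[17:],s[11:]  2  'ea'
  23  s[11:],s[1:]  1  'e'
  24  s[1:],s[5:]  2  'eb'

[0, 1, 1, 2, 2, 1, 0, 3, 1, 2, 0, 1, 3, 1, 1, 2, 1, 0, 1, 2, 0, 2, 2, 1, 2]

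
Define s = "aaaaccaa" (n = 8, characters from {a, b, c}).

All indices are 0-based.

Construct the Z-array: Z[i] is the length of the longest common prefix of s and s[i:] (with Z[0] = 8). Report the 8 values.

Z[0]=8
i=1: outside box; Z[1]=3 extend→box=[1,4)
i=2: min(r-i=2, Z[1]=3)=2; Z[2]=2
i=3: min(r-i=1, Z[2]=2)=1; Z[3]=1
i=4: outside box; Z[4]=0
i=5: outside box; Z[5]=0
i=6: outside box; Z[6]=2 extend→box=[6,8)
i=7: min(r-i=1, Z[1]=3)=1; Z[7]=1

[8, 3, 2, 1, 0, 0, 2, 1]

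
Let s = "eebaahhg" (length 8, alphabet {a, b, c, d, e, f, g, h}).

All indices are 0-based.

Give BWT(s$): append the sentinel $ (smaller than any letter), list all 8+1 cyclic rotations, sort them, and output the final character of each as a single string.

gbaee$hha

rank  rotation   last
    0  $eebaahhg  g
    1  aahhg$eeb  b
    2  ahhg$eeba  a
    3  baahhg$ee  e
    4  ebaahhg$e  e
    5  eebaahhg$  $
    6  g$eebaahh  h
    7  hg$eebaah  h
    8  hhg$eebaa  a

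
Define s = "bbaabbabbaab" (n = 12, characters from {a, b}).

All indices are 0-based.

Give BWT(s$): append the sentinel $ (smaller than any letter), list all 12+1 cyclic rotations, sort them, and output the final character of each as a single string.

rank  rotation       last
    0  $bbaabbabbaab  b
    1  aab$bbaabbabb  b
    2  aabbabbaab$bb  b
    3  ab$bbaabbabba  a
    4  abbaab$bbaabb  b
    5  abbabbaab$bba  a
    6  b$bbaabbabbaa  a
    7  baab$bbaabbab  b
    8  baabbabbaab$b  b
    9  babbaab$bbaab  b
   10  bbaab$bbaabba  a
   11  bbaabbabbaab$  $
   12  bbabbaab$bbaa  a

bbbabaabbba$a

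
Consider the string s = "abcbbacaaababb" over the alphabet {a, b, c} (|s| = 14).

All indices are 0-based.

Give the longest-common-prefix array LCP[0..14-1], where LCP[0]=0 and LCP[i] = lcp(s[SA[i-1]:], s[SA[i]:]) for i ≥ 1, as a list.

rank | idx | suffix
   0 |   7 | aaababb
   1 |   8 | aababb
   2 |   9 | ababb
   3 |  11 | abb
   4 |   0 | abcbbacaaababb
   5 |   5 | acaaababb
   6 |  13 | b
   7 |  10 | babb
   8 |   4 | bacaaababb
   9 |  12 | bb
  10 |   3 | bbacaaababb
  11 |   1 | bcbbacaaababb
  12 |   6 | caaababb
  13 |   2 | cbbacaaababb

SA = [7, 8, 9, 11, 0, 5, 13, 10, 4, 12, 3, 1, 6, 2]
[i] adj suffixes → lcp
  [1] 7/8 → 2 ('aa')
  [2] 8/9 → 1 ('a')
  [3] 9/11 → 2 ('ab')
  [4] 11/0 → 2 ('ab')
  [5] 0/5 → 1 ('a')
  [6] 5/13 → 0 ('')
  [7] 13/10 → 1 ('b')
  [8] 10/4 → 2 ('ba')
  [9] 4/12 → 1 ('b')
  [10] 12/3 → 2 ('bb')
  [11] 3/1 → 1 ('b')
  [12] 1/6 → 0 ('')
  [13] 6/2 → 1 ('c')

[0, 2, 1, 2, 2, 1, 0, 1, 2, 1, 2, 1, 0, 1]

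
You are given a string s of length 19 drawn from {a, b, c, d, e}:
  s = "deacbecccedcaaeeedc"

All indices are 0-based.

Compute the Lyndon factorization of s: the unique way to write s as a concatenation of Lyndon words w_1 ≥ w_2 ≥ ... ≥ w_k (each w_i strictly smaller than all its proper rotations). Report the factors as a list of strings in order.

emit factor 1: 'de' (i=0, period=2)
emit factor 2: 'acbecccedc' (i=2, period=10)
emit factor 3: 'aaeeedc' (i=12, period=7)

["de", "acbecccedc", "aaeeedc"]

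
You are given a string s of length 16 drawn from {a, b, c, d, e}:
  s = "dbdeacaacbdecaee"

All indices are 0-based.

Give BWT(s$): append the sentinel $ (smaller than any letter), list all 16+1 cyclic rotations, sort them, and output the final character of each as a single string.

eceacdcaea$bbedda

rank  rotation           last
    0  $dbdeacaacbdecaee  e
    1  aacbdecaee$dbdeac  c
    2  acaacbdecaee$dbde  e
    3  acbdecaee$dbdeaca  a
    4  aee$dbdeacaacbdec  c
    5  bdeacaacbdecaee$d  d
    6  bdecaee$dbdeacaac  c
    7  caacbdecaee$dbdea  a
    8  caee$dbdeacaacbde  e
    9  cbdecaee$dbdeacaa  a
   10  dbdeacaacbdecaee$  $
   11  deacaacbdecaee$db  b
   12  decaee$dbdeacaacb  b
   13  e$dbdeacaacbdecae  e
   14  eacaacbdecaee$dbd  d
   15  ecaee$dbdeacaacbd  d
   16  ee$dbdeacaacbdeca  a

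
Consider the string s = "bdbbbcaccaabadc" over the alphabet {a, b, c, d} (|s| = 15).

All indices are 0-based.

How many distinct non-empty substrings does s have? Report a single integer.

sorted suffixes:
  #0 SA[0]=9  'aabadc'
  #1 SA[1]=10  'abadc'
  #2 SA[2]=6  'accaabadc'
  #3 SA[3]=12  'adc'
  #4 SA[4]=11  'badc'
  #5 SA[5]=2  'bbbcaccaabadc'
  #6 SA[6]=3  'bbcaccaabadc'
  #7 SA[7]=4  'bcaccaabadc'
  #8 SA[8]=0  'bdbbbcaccaabadc'
  #9 SA[9]=14  'c'
  #10 SA[10]=8  'caabadc'
  #11 SA[11]=5  'caccaabadc'
  #12 SA[12]=7  'ccaabadc'
  #13 SA[13]=1  'dbbbcaccaabadc'
  #14 SA[14]=13  'dc'

SA = [9, 10, 6, 12, 11, 2, 3, 4, 0, 14, 8, 5, 7, 1, 13]
rank  pair      lcp
   1  s[9:],s[10:]  1  'a'
   2  s[10:],s[6:]  1  'a'
   3  s[6:],s[12:]  1  'a'
   4  s[12:],s[11:]  0  ''
   5  s[11:],s[2:]  1  'b'
   6  s[2:],s[3:]  2  'bb'
   7  s[3:],s[4:]  1  'b'
   8  s[4:],s[0:]  1  'b'
   9  s[0:],s[14:]  0  ''
  10  s[14:],s[8:]  1  'c'
  11  s[8:],s[5:]  2  'ca'
  12  s[5:],s[7:]  1  'c'
  13  s[7:],s[1:]  0  ''
  14  s[1:],s[13:]  1  'd'

n(n+1)/2 = 15·16/2 = 120
Σ LCP = 0 + 1 + 1 + 1 + 0 + 1 + 2 + 1 + 1 + 0 + 1 + 2 + 1 + 0 + 1 = 13
distinct = 120 − 13 = 107

107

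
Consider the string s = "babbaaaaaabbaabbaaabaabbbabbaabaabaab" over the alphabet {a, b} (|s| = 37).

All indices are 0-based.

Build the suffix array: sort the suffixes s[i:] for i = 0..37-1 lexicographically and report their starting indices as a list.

[4, 5, 6, 16, 7, 34, 31, 28, 17, 12, 8, 20, 35, 32, 29, 18, 1, 13, 25, 9, 21, 36, 3, 15, 33, 30, 27, 11, 19, 0, 24, 2, 14, 26, 10, 23, 22]

rank | idx | suffix
   0 |   4 | aaaaaabbaabbaaabaabbbabbaabaabaab
   1 |   5 | aaaaabbaabbaaabaabbbabbaabaabaab
   2 |   6 | aaaabbaabbaaabaabbbabbaabaabaab
   3 |  16 | aaabaabbbabbaabaabaab
   4 |   7 | aaabbaabbaaabaabbbabbaabaabaab
   5 |  34 | aab
   6 |  31 | aabaab
   7 |  28 | aabaabaab
   8 |  17 | aabaabbbabbaabaabaab
   9 |  12 | aabbaaabaabbbabbaabaabaab
  10 |   8 | aabbaabbaaabaabbbabbaabaabaab
  11 |  20 | aabbbabbaabaabaab
  12 |  35 | ab
  13 |  32 | abaab
  14 |  29 | abaabaab
  15 |  18 | abaabbbabbaabaabaab
  16 |   1 | abbaaaaaabbaabbaaabaabbbabbaabaabaab
  17 |  13 | abbaaabaabbbabbaabaabaab
  18 |  25 | abbaabaabaab
  19 |   9 | abbaabbaaabaabbbabbaabaabaab
  20 |  21 | abbbabbaabaabaab
  21 |  36 | b
  22 |   3 | baaaaaabbaabbaaabaabbbabbaabaabaab
  23 |  15 | baaabaabbbabbaabaabaab
  24 |  33 | baab
  25 |  30 | baabaab
  26 |  27 | baabaabaab
  27 |  11 | baabbaaabaabbbabbaabaabaab
  28 |  19 | baabbbabbaabaabaab
  29 |   0 | babbaaaaaabbaabbaaabaabbbabbaabaabaab
  30 |  24 | babbaabaabaab
  31 |   2 | bbaaaaaabbaabbaaabaabbbabbaabaabaab
  32 |  14 | bbaaabaabbbabbaabaabaab
  33 |  26 | bbaabaabaab
  34 |  10 | bbaabbaaabaabbbabbaabaabaab
  35 |  23 | bbabbaabaabaab
  36 |  22 | bbbabbaabaabaab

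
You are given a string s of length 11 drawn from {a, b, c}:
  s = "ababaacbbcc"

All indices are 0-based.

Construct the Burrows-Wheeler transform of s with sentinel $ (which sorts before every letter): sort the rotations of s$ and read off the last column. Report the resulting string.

rank  rotation      last
    0  $ababaacbbcc  c
    1  aacbbcc$abab  b
    2  abaacbbcc$ab  b
    3  ababaacbbcc$  $
    4  acbbcc$ababa  a
    5  baacbbcc$aba  a
    6  babaacbbcc$a  a
    7  bbcc$ababaac  c
    8  bcc$ababaacb  b
    9  c$ababaacbbc  c
   10  cbbcc$ababaa  a
   11  cc$ababaacbb  b

cbb$aaacbcab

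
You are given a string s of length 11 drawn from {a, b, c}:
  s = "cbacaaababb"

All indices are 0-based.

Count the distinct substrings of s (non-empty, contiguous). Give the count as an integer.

rank | idx | suffix
   0 |   4 | aaababb
   1 |   5 | aababb
   2 |   6 | ababb
   3 |   8 | abb
   4 |   2 | acaaababb
   5 |  10 | b
   6 |   7 | babb
   7 |   1 | bacaaababb
   8 |   9 | bb
   9 |   3 | caaababb
  10 |   0 | cbacaaababb

SA = [4, 5, 6, 8, 2, 10, 7, 1, 9, 3, 0]
[i] adj suffixes → lcp
  [1] 4/5 → 2 ('aa')
  [2] 5/6 → 1 ('a')
  [3] 6/8 → 2 ('ab')
  [4] 8/2 → 1 ('a')
  [5] 2/10 → 0 ('')
  [6] 10/7 → 1 ('b')
  [7] 7/1 → 2 ('ba')
  [8] 1/9 → 1 ('b')
  [9] 9/3 → 0 ('')
  [10] 3/0 → 1 ('c')

n(n+1)/2 = 11·12/2 = 66
Σ LCP = 0 + 2 + 1 + 2 + 1 + 0 + 1 + 2 + 1 + 0 + 1 = 11
distinct = 66 − 11 = 55

55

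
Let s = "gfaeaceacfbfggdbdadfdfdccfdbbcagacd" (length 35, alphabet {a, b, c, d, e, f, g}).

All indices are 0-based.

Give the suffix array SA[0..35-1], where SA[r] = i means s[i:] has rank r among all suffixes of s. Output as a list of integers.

[32, 4, 7, 17, 2, 30, 27, 28, 15, 10, 29, 23, 33, 5, 8, 24, 34, 16, 26, 14, 22, 20, 18, 3, 6, 1, 9, 25, 21, 19, 11, 31, 13, 0, 12]

sorted suffixes:
  #0 SA[0]=32  'acd'
  #1 SA[1]=4  'aceacfbfggdbdadfdfdccfdbbcagacd'
  #2 SA[2]=7  'acfbfggdbdadfdfdccfdbbcagacd'
  #3 SA[3]=17  'adfdfdccfdbbcagacd'
  #4 SA[4]=2  'aeaceacfbfggdbdadfdfdccfdbbcagacd'
  #5 SA[5]=30  'agacd'
  #6 SA[6]=27  'bbcagacd'
  #7 SA[7]=28  'bcagacd'
  #8 SA[8]=15  'bdadfdfdccfdbbcagacd'
  #9 SA[9]=10  'bfggdbdadfdfdccfdbbcagacd'
  #10 SA[10]=29  'cagacd'
  #11 SA[11]=23  'ccfdbbcagacd'
  #12 SA[12]=33  'cd'
  #13 SA[13]=5  'ceacfbfggdbdadfdfdccfdbbcagacd'
  #14 SA[14]=8  'cfbfggdbdadfdfdccfdbbcagacd'
  #15 SA[15]=24  'cfdbbcagacd'
  #16 SA[16]=34  'd'
  #17 SA[17]=16  'dadfdfdccfdbbcagacd'
  #18 SA[18]=26  'dbbcagacd'
  #19 SA[19]=14  'dbdadfdfdccfdbbcagacd'
  #20 SA[20]=22  'dccfdbbcagacd'
  #21 SA[21]=20  'dfdccfdbbcagacd'
  #22 SA[22]=18  'dfdfdccfdbbcagacd'
  #23 SA[23]=3  'eaceacfbfggdbdadfdfdccfdbbcagacd'
  #24 SA[24]=6  'eacfbfggdbdadfdfdccfdbbcagacd'
  #25 SA[25]=1  'faeaceacfbfggdbdadfdfdccfdbbcagacd'
  #26 SA[26]=9  'fbfggdbdadfdfdccfdbbcagacd'
  #27 SA[27]=25  'fdbbcagacd'
  #28 SA[28]=21  'fdccfdbbcagacd'
  #29 SA[29]=19  'fdfdccfdbbcagacd'
  #30 SA[30]=11  'fggdbdadfdfdccfdbbcagacd'
  #31 SA[31]=31  'gacd'
  #32 SA[32]=13  'gdbdadfdfdccfdbbcagacd'
  #33 SA[33]=0  'gfaeaceacfbfggdbdadfdfdccfdbbcagacd'
  #34 SA[34]=12  'ggdbdadfdfdccfdbbcagacd'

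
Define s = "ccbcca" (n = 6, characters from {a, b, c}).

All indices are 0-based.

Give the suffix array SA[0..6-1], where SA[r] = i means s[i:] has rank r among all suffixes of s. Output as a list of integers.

rank | idx | suffix
   0 |   5 | a
   1 |   2 | bcca
   2 |   4 | ca
   3 |   1 | cbcca
   4 |   3 | cca
   5 |   0 | ccbcca

[5, 2, 4, 1, 3, 0]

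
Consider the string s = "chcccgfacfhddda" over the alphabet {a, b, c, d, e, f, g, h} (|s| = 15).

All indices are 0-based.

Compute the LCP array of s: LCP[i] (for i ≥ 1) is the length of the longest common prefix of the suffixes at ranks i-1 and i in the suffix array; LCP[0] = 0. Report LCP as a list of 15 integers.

rank | idx | suffix
   0 |  14 | a
   1 |   7 | acfhddda
   2 |   2 | cccgfacfhddda
   3 |   3 | ccgfacfhddda
   4 |   8 | cfhddda
   5 |   4 | cgfacfhddda
   6 |   0 | chcccgfacfhddda
   7 |  13 | da
   8 |  12 | dda
   9 |  11 | ddda
  10 |   6 | facfhddda
  11 |   9 | fhddda
  12 |   5 | gfacfhddda
  13 |   1 | hcccgfacfhddda
  14 |  10 | hddda

SA = [14, 7, 2, 3, 8, 4, 0, 13, 12, 11, 6, 9, 5, 1, 10]
rank  pair      lcp
   1  s[14:],s[7:]  1  'a'
   2  s[7:],s[2:]  0  ''
   3  s[2:],s[3:]  2  'cc'
   4  s[3:],s[8:]  1  'c'
   5  s[8:],s[4:]  1  'c'
   6  s[4:],s[0:]  1  'c'
   7  s[0:],s[13:]  0  ''
   8  s[13:],s[12:]  1  'd'
   9  s[12:],s[11:]  2  'dd'
  10  s[11:],s[6:]  0  ''
  11  s[6:],s[9:]  1  'f'
  12  s[9:],s[5:]  0  ''
  13  s[5:],s[1:]  0  ''
  14  s[1:],s[10:]  1  'h'

[0, 1, 0, 2, 1, 1, 1, 0, 1, 2, 0, 1, 0, 0, 1]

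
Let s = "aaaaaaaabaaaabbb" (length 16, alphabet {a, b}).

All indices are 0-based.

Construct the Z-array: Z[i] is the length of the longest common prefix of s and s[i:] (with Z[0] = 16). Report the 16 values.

[16, 7, 6, 5, 4, 3, 2, 1, 0, 4, 3, 2, 1, 0, 0, 0]

Z[0]=16
i=1: outside box; Z[1]=7 grow→box=[1,8)
i=2: min(r-i=6, Z[1]=7)=6; Z[2]=6
i=3: min(r-i=5, Z[2]=6)=5; Z[3]=5
i=4: min(r-i=4, Z[3]=5)=4; Z[4]=4
i=5: min(r-i=3, Z[4]=4)=3; Z[5]=3
i=6: min(r-i=2, Z[5]=3)=2; Z[6]=2
i=7: min(r-i=1, Z[6]=2)=1; Z[7]=1
i=8: outside box; Z[8]=0
i=9: outside box; Z[9]=4 grow→box=[9,13)
i=10: min(r-i=3, Z[1]=7)=3; Z[10]=3
i=11: min(r-i=2, Z[2]=6)=2; Z[11]=2
i=12: min(r-i=1, Z[3]=5)=1; Z[12]=1
i=13: outside box; Z[13]=0
i=14: outside box; Z[14]=0
i=15: outside box; Z[15]=0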